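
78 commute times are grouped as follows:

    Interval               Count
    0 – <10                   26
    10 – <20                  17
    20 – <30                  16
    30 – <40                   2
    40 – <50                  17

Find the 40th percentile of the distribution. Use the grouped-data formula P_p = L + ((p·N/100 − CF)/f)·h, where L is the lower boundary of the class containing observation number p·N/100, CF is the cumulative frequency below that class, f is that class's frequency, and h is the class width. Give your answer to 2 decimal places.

N = 78; target position k = 40/100 · 78 = 31.2.
Cumulative frequencies: 26, 43, 59, 61, 78.
Observation 31.2 falls in the class 10 – <20.
L = 10, CF = 26, f = 17, h = 10.
P40 = 10 + ((31.2 − 26)/17)·10 = 10 + 3.05882 = 13.0588.

13.06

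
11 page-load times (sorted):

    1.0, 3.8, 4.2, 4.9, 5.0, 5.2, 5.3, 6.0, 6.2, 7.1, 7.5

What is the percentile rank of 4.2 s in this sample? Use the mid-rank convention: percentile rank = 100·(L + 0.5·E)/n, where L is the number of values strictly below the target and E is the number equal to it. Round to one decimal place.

Count below 4.2: L = 2; count equal: E = 1; n = 11.
Percentile rank = 100·(2 + 0.5·1)/11 = 100·2.5/11 = 22.73.

22.7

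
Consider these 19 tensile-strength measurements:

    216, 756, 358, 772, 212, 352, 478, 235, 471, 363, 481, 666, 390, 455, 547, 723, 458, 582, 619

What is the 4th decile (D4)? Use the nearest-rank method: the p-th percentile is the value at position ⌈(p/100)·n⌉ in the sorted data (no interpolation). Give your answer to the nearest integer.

455

Sorted: 212, 216, 235, 352, 358, 363, 390, 455, 458, 471, 478, 481, 547, 582, 619, 666, 723, 756, 772.
n = 19.
Position = ⌈40/100 · 19⌉ = ⌈7.6⌉ = 8.
The value at rank 8 is 455.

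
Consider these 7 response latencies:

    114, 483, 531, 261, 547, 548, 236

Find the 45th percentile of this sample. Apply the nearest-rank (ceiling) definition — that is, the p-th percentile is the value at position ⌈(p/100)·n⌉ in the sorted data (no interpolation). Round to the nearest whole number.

Sorted: 114, 236, 261, 483, 531, 547, 548.
n = 7.
Position = ⌈45/100 · 7⌉ = ⌈3.15⌉ = 4.
The value at rank 4 is 483.

483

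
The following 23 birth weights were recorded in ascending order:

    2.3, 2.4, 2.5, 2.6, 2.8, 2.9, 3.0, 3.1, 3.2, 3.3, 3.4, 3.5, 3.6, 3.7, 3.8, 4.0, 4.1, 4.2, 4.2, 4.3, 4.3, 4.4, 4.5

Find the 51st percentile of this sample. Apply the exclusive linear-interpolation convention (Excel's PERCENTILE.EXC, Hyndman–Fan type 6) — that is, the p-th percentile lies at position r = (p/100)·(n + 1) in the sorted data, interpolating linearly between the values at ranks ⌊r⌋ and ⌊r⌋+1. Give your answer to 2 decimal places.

n = 23.
r = (51/100)·(23 + 1) = 12.24.
Rank 12 is 3.5 and rank 13 is 3.6.
Interpolate: 3.5 + 0.24·(3.6 − 3.5) = 3.5 + 0.24·0.1 = 3.524.

3.52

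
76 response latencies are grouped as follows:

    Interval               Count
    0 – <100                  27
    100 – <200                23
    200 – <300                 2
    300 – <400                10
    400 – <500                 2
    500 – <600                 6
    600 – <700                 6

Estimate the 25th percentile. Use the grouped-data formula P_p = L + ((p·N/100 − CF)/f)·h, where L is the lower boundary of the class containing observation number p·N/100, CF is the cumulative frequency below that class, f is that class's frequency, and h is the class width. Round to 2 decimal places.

70.37

N = 76; target position k = 25/100 · 76 = 19.
Cumulative frequencies: 27, 50, 52, 62, 64, 70, 76.
Observation 19 falls in the class 0 – <100.
L = 0, CF = 0, f = 27, h = 100.
P25 = 0 + ((19 − 0)/27)·100 = 0 + 70.3704 = 70.3704.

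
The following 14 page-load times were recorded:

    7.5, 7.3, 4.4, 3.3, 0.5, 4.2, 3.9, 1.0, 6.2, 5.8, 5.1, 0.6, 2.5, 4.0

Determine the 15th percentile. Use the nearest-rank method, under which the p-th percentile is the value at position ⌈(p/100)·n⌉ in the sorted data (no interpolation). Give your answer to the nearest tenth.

Sorted: 0.5, 0.6, 1.0, 2.5, 3.3, 3.9, 4.0, 4.2, 4.4, 5.1, 5.8, 6.2, 7.3, 7.5.
n = 14.
Position = ⌈15/100 · 14⌉ = ⌈2.1⌉ = 3.
The value at rank 3 is 1.0.

1.0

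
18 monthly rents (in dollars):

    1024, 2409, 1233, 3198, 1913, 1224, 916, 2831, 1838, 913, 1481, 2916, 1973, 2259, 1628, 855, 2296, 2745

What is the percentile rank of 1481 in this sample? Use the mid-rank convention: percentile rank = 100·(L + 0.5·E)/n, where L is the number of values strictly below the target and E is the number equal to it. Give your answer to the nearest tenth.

Sorted: 855, 913, 916, 1024, 1224, 1233, 1481, 1628, 1838, 1913, 1973, 2259, 2296, 2409, 2745, 2831, 2916, 3198.
Count below 1481: L = 6; count equal: E = 1; n = 18.
Percentile rank = 100·(6 + 0.5·1)/18 = 100·6.5/18 = 36.11.

36.1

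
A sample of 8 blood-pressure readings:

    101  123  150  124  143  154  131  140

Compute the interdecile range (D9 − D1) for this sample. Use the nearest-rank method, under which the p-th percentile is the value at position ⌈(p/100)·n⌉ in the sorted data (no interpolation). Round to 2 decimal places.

53.00

Sorted: 101, 123, 124, 131, 140, 143, 150, 154.
n = 8.
P10: rank ⌈10/100·8⌉ = 1 → 101.
P90: rank ⌈90/100·8⌉ = 8 → 154.
Difference: 154 − 101 = 53.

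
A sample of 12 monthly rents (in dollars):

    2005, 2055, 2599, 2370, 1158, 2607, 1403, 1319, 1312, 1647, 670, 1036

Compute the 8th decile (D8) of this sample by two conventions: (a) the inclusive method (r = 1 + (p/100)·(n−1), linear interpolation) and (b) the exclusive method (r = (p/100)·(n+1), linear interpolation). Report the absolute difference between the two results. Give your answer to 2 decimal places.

Sorted: 670, 1036, 1158, 1312, 1319, 1403, 1647, 2005, 2055, 2370, 2599, 2607.
n = 12.
(a) r = 9.8; between ranks 9 (2055) and 10 (2370): 2307.
(b) r = 10.4; between ranks 10 (2370) and 11 (2599): 2461.6.
|2307 − 2461.6| = 154.6.

154.60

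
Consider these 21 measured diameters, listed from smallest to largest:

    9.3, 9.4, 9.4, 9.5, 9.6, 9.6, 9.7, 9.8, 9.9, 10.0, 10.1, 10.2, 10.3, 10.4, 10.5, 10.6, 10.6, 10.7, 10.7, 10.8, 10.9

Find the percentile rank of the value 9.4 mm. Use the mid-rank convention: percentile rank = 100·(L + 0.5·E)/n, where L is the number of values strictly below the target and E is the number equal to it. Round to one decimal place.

Count below 9.4: L = 1; count equal: E = 2; n = 21.
Percentile rank = 100·(1 + 0.5·2)/21 = 100·2/21 = 9.524.

9.5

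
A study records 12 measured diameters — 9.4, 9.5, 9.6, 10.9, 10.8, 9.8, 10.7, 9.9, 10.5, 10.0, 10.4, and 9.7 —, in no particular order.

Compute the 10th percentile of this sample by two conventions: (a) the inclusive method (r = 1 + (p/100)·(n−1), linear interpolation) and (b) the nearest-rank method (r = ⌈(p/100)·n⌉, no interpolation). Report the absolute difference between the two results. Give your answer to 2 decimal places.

Sorted: 9.4, 9.5, 9.6, 9.7, 9.8, 9.9, 10.0, 10.4, 10.5, 10.7, 10.8, 10.9.
n = 12.
(a) r = 2.1; between ranks 2 (9.5) and 3 (9.6): 9.51.
(b) the nearest-rank method: rank 2 → 9.5.
|9.51 − 9.5| = 0.01.

0.01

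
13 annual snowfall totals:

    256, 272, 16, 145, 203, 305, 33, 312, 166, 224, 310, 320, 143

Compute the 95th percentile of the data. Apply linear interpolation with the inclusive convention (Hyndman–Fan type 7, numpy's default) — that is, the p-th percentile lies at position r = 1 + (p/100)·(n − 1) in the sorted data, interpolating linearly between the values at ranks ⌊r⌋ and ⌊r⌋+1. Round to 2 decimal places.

Sorted: 16, 33, 143, 145, 166, 203, 224, 256, 272, 305, 310, 312, 320.
n = 13.
r = 1 + (95/100)·(13 − 1) = 1 + 11.4 = 12.4.
Rank 12 is 312 and rank 13 is 320.
Interpolate: 312 + 0.4·(320 − 312) = 312 + 0.4·8 = 315.2.

315.20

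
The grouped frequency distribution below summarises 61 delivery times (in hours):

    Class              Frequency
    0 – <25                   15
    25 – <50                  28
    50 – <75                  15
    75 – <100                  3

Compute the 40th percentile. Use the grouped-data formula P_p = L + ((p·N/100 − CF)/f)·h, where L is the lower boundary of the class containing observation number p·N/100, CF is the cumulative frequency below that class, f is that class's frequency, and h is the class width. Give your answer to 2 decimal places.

33.39

N = 61; target position k = 40/100 · 61 = 24.4.
Cumulative frequencies: 15, 43, 58, 61.
Observation 24.4 falls in the class 25 – <50.
L = 25, CF = 15, f = 28, h = 25.
P40 = 25 + ((24.4 − 15)/28)·25 = 25 + 8.39286 = 33.3929.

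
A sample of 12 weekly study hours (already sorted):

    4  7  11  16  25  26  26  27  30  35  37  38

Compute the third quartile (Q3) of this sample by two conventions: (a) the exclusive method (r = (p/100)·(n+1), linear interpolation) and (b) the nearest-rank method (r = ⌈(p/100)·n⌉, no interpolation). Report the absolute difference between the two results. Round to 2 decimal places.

3.75

n = 12.
(a) r = 9.75; between ranks 9 (30) and 10 (35): 33.75.
(b) the nearest-rank method: rank 9 → 30.
|33.75 − 30| = 3.75.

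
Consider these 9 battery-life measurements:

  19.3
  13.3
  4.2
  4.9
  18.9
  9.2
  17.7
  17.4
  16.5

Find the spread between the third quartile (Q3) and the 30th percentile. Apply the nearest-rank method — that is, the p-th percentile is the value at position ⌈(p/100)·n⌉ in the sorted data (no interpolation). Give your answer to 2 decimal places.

8.50

Sorted: 4.2, 4.9, 9.2, 13.3, 16.5, 17.4, 17.7, 18.9, 19.3.
n = 9.
P30: rank ⌈30/100·9⌉ = 3 → 9.2.
P75: rank ⌈75/100·9⌉ = 7 → 17.7.
Difference: 17.7 − 9.2 = 8.5.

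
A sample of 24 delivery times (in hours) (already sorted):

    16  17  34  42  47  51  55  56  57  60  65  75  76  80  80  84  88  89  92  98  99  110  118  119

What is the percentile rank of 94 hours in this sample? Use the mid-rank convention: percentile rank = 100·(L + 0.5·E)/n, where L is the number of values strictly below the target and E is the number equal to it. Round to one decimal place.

Count below 94: L = 19; count equal: E = 0; n = 24.
Percentile rank = 100·(19 + 0.5·0)/24 = 100·19/24 = 79.17.

79.2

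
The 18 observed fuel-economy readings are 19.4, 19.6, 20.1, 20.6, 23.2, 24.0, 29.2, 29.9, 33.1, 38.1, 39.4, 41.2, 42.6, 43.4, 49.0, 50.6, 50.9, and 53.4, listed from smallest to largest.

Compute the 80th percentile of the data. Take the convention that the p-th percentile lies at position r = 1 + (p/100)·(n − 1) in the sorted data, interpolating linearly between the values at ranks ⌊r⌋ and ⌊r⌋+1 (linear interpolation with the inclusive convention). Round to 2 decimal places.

46.76

n = 18.
r = 1 + (80/100)·(18 − 1) = 1 + 13.6 = 14.6.
Rank 14 is 43.4 and rank 15 is 49.0.
Interpolate: 43.4 + 0.6·(49.0 − 43.4) = 43.4 + 0.6·5.6 = 46.76.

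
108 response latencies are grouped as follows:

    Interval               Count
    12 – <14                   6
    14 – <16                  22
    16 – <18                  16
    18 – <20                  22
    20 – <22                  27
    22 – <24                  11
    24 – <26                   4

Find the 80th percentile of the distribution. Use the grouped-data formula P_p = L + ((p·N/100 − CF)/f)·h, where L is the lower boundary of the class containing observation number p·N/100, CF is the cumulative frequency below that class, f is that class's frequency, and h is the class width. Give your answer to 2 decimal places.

21.51

N = 108; target position k = 80/100 · 108 = 86.4.
Cumulative frequencies: 6, 28, 44, 66, 93, 104, 108.
Observation 86.4 falls in the class 20 – <22.
L = 20, CF = 66, f = 27, h = 2.
P80 = 20 + ((86.4 − 66)/27)·2 = 20 + 1.51111 = 21.5111.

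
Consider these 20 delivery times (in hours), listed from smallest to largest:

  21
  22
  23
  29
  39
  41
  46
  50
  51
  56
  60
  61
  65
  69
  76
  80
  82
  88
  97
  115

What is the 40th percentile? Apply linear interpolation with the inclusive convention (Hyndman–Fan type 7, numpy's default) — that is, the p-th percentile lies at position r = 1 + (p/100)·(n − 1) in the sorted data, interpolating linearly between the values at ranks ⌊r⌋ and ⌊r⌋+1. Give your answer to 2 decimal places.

50.60

n = 20.
r = 1 + (40/100)·(20 − 1) = 1 + 7.6 = 8.6.
Rank 8 is 50 and rank 9 is 51.
Interpolate: 50 + 0.6·(51 − 50) = 50 + 0.6·1 = 50.6.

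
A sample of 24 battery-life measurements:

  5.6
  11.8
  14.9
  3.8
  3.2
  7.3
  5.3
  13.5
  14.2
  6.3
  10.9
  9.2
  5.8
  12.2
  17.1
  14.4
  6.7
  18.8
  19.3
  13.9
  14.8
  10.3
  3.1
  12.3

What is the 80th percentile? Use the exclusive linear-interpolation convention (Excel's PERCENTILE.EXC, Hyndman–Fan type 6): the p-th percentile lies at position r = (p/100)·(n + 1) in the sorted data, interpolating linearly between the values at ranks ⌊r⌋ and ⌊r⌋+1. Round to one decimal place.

Sorted: 3.1, 3.2, 3.8, 5.3, 5.6, 5.8, 6.3, 6.7, 7.3, 9.2, 10.3, 10.9, 11.8, 12.2, 12.3, 13.5, 13.9, 14.2, 14.4, 14.8, 14.9, 17.1, 18.8, 19.3.
n = 24.
r = (80/100)·(24 + 1) = 20.
r is an integer, so P80 is the value at rank 20: 14.8.

14.8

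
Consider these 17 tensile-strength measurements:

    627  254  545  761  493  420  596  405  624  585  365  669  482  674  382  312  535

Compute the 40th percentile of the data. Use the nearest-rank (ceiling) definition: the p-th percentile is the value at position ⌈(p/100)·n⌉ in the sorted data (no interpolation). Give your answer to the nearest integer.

482

Sorted: 254, 312, 365, 382, 405, 420, 482, 493, 535, 545, 585, 596, 624, 627, 669, 674, 761.
n = 17.
Position = ⌈40/100 · 17⌉ = ⌈6.8⌉ = 7.
The value at rank 7 is 482.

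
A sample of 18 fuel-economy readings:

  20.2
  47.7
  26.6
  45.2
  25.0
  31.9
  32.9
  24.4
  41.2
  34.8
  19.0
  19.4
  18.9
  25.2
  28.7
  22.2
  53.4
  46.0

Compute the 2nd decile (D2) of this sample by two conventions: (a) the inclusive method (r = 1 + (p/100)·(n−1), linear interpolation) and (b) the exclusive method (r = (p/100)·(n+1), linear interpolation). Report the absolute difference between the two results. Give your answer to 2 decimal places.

0.96

Sorted: 18.9, 19.0, 19.4, 20.2, 22.2, 24.4, 25.0, 25.2, 26.6, 28.7, 31.9, 32.9, 34.8, 41.2, 45.2, 46.0, 47.7, 53.4.
n = 18.
(a) r = 4.4; between ranks 4 (20.2) and 5 (22.2): 21.
(b) r = 3.8; between ranks 3 (19.4) and 4 (20.2): 20.04.
|21 − 20.04| = 0.96.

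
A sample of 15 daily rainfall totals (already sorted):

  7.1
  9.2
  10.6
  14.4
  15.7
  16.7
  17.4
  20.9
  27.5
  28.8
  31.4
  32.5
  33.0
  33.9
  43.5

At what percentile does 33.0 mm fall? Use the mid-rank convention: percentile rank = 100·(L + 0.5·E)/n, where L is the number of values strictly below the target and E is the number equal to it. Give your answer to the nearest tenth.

83.3

Count below 33.0: L = 12; count equal: E = 1; n = 15.
Percentile rank = 100·(12 + 0.5·1)/15 = 100·12.5/15 = 83.33.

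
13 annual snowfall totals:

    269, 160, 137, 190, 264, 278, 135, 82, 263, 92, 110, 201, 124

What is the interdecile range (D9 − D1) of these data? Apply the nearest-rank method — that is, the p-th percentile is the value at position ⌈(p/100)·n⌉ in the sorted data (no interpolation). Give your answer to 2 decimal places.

177.00

Sorted: 82, 92, 110, 124, 135, 137, 160, 190, 201, 263, 264, 269, 278.
n = 13.
P10: rank ⌈10/100·13⌉ = 2 → 92.
P90: rank ⌈90/100·13⌉ = 12 → 269.
Difference: 269 − 92 = 177.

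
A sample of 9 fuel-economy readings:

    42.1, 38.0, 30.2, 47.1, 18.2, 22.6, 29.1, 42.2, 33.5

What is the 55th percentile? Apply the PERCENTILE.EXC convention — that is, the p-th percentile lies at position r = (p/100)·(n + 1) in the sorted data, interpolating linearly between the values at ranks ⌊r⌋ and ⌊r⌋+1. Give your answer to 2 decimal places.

35.75

Sorted: 18.2, 22.6, 29.1, 30.2, 33.5, 38.0, 42.1, 42.2, 47.1.
n = 9.
r = (55/100)·(9 + 1) = 5.5.
Rank 5 is 33.5 and rank 6 is 38.0.
Interpolate: 33.5 + 0.5·(38.0 − 33.5) = 33.5 + 0.5·4.5 = 35.75.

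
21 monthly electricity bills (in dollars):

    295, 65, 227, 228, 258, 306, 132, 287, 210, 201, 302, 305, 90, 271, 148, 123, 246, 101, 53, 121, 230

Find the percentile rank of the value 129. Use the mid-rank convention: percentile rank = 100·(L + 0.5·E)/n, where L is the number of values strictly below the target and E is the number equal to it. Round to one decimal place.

Sorted: 53, 65, 90, 101, 121, 123, 132, 148, 201, 210, 227, 228, 230, 246, 258, 271, 287, 295, 302, 305, 306.
Count below 129: L = 6; count equal: E = 0; n = 21.
Percentile rank = 100·(6 + 0.5·0)/21 = 100·6/21 = 28.57.

28.6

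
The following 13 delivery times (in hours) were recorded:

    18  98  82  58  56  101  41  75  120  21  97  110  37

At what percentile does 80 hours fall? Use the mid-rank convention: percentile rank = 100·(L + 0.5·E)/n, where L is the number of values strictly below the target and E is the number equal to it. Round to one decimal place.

Sorted: 18, 21, 37, 41, 56, 58, 75, 82, 97, 98, 101, 110, 120.
Count below 80: L = 7; count equal: E = 0; n = 13.
Percentile rank = 100·(7 + 0.5·0)/13 = 100·7/13 = 53.85.

53.8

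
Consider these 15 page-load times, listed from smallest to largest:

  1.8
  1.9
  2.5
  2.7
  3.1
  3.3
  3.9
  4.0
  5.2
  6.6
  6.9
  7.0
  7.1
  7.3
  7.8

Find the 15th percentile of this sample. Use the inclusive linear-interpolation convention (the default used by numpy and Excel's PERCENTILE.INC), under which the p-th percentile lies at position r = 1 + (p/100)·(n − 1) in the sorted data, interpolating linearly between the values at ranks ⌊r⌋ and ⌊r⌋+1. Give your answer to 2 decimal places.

n = 15.
r = 1 + (15/100)·(15 − 1) = 1 + 2.1 = 3.1.
Rank 3 is 2.5 and rank 4 is 2.7.
Interpolate: 2.5 + 0.1·(2.7 − 2.5) = 2.5 + 0.1·0.2 = 2.52.

2.52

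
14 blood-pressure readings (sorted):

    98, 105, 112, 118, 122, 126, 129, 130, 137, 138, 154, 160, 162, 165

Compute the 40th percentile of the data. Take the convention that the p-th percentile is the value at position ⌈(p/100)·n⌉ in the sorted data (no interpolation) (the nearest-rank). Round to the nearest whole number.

n = 14.
Position = ⌈40/100 · 14⌉ = ⌈5.6⌉ = 6.
The value at rank 6 is 126.

126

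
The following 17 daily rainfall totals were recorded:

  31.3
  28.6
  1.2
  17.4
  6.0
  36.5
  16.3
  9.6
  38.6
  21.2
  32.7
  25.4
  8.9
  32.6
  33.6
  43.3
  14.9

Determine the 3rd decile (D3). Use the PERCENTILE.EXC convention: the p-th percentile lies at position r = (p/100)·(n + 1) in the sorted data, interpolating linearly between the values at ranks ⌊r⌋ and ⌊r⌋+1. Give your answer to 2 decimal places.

15.46

Sorted: 1.2, 6.0, 8.9, 9.6, 14.9, 16.3, 17.4, 21.2, 25.4, 28.6, 31.3, 32.6, 32.7, 33.6, 36.5, 38.6, 43.3.
n = 17.
r = (30/100)·(17 + 1) = 5.4.
Rank 5 is 14.9 and rank 6 is 16.3.
Interpolate: 14.9 + 0.4·(16.3 − 14.9) = 14.9 + 0.4·1.4 = 15.46.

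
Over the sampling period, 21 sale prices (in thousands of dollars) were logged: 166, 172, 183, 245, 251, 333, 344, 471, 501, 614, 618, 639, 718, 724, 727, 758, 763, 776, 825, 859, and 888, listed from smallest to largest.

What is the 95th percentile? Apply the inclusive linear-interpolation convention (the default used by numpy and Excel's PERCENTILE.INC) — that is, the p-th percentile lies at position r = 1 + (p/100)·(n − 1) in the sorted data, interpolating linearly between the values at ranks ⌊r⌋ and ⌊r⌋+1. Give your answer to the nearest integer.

n = 21.
r = 1 + (95/100)·(21 − 1) = 1 + 19 = 20.
r is an integer, so P95 is the value at rank 20: 859.

859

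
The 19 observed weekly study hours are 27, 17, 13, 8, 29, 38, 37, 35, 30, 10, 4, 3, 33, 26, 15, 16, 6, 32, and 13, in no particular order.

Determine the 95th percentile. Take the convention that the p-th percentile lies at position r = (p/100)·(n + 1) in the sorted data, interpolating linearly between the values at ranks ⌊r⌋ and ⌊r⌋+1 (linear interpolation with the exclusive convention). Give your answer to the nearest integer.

38

Sorted: 3, 4, 6, 8, 10, 13, 13, 15, 16, 17, 26, 27, 29, 30, 32, 33, 35, 37, 38.
n = 19.
r = (95/100)·(19 + 1) = 19.
r is an integer, so P95 is the value at rank 19: 38.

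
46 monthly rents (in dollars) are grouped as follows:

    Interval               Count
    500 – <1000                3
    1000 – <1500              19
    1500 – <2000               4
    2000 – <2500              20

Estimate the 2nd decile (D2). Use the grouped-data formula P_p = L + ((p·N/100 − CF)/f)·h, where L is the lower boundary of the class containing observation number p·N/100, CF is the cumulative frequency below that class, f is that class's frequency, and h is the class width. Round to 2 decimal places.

1163.16

N = 46; target position k = 20/100 · 46 = 9.2.
Cumulative frequencies: 3, 22, 26, 46.
Observation 9.2 falls in the class 1000 – <1500.
L = 1000, CF = 3, f = 19, h = 500.
P20 = 1000 + ((9.2 − 3)/19)·500 = 1000 + 163.158 = 1163.16.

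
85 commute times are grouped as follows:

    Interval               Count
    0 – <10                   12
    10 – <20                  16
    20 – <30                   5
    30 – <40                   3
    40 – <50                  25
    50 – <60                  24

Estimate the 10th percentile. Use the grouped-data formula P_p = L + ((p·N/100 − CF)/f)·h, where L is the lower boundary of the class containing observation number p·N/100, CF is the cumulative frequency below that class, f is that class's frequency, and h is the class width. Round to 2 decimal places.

N = 85; target position k = 10/100 · 85 = 8.5.
Cumulative frequencies: 12, 28, 33, 36, 61, 85.
Observation 8.5 falls in the class 0 – <10.
L = 0, CF = 0, f = 12, h = 10.
P10 = 0 + ((8.5 − 0)/12)·10 = 0 + 7.08333 = 7.08333.

7.08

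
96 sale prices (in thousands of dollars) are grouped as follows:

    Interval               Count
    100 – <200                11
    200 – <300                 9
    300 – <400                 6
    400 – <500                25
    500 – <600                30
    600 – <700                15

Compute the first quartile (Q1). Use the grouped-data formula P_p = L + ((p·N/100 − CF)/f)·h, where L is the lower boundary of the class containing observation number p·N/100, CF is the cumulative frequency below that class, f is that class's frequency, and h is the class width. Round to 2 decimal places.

366.67

N = 96; target position k = 25/100 · 96 = 24.
Cumulative frequencies: 11, 20, 26, 51, 81, 96.
Observation 24 falls in the class 300 – <400.
L = 300, CF = 20, f = 6, h = 100.
P25 = 300 + ((24 − 20)/6)·100 = 300 + 66.6667 = 366.667.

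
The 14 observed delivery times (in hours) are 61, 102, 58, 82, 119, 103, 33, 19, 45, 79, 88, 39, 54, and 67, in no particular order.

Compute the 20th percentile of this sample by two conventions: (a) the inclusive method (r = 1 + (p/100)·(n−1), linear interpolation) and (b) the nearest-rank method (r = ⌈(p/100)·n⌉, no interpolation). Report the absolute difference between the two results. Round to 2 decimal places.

Sorted: 19, 33, 39, 45, 54, 58, 61, 67, 79, 82, 88, 102, 103, 119.
n = 14.
(a) r = 3.6; between ranks 3 (39) and 4 (45): 42.6.
(b) the nearest-rank method: rank 3 → 39.
|42.6 − 39| = 3.6.

3.60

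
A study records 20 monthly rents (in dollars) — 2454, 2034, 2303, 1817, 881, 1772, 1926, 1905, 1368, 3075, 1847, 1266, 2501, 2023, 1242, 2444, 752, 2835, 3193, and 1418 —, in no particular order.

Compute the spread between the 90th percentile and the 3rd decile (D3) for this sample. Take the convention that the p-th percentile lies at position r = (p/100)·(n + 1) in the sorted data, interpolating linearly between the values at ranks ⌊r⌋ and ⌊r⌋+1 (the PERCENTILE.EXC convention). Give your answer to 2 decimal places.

1526.80

Sorted: 752, 881, 1242, 1266, 1368, 1418, 1772, 1817, 1847, 1905, 1926, 2023, 2034, 2303, 2444, 2454, 2501, 2835, 3075, 3193.
n = 20.
P30: r = 6.3; ranks 6–7 are 1418, 1772; interpolating gives 1524.2.
P90: r = 18.9; ranks 18–19 are 2835, 3075; interpolating gives 3051.
Difference: 3051 − 1524.2 = 1526.8.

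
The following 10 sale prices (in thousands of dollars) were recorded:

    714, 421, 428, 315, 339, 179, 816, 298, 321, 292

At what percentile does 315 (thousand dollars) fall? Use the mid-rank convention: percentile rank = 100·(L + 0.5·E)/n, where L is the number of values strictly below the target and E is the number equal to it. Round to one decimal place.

Sorted: 179, 292, 298, 315, 321, 339, 421, 428, 714, 816.
Count below 315: L = 3; count equal: E = 1; n = 10.
Percentile rank = 100·(3 + 0.5·1)/10 = 100·3.5/10 = 35.

35.0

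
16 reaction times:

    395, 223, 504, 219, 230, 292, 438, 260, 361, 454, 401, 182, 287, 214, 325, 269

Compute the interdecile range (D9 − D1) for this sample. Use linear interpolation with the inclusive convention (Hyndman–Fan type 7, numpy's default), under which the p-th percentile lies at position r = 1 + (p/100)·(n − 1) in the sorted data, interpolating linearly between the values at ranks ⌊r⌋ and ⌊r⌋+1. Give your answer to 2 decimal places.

Sorted: 182, 214, 219, 223, 230, 260, 269, 287, 292, 325, 361, 395, 401, 438, 454, 504.
n = 16.
P10: r = 2.5; ranks 2–3 are 214, 219; interpolating gives 216.5.
P90: r = 14.5; ranks 14–15 are 438, 454; interpolating gives 446.
Difference: 446 − 216.5 = 229.5.

229.50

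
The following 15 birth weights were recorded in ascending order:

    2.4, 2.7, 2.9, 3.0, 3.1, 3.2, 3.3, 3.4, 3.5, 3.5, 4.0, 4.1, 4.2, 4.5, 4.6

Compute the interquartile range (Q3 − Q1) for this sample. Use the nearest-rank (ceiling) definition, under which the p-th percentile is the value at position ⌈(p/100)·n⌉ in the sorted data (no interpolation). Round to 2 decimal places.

1.10

n = 15.
P25: rank ⌈25/100·15⌉ = 4 → 3.
P75: rank ⌈75/100·15⌉ = 12 → 4.1.
Difference: 4.1 − 3 = 1.1.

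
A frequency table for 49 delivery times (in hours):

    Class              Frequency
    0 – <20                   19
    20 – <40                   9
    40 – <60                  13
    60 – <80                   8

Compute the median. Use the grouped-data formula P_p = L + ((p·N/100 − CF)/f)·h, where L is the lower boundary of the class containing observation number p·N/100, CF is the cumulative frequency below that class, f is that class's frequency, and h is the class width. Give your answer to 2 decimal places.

32.22

N = 49; target position k = 50/100 · 49 = 24.5.
Cumulative frequencies: 19, 28, 41, 49.
Observation 24.5 falls in the class 20 – <40.
L = 20, CF = 19, f = 9, h = 20.
P50 = 20 + ((24.5 − 19)/9)·20 = 20 + 12.2222 = 32.2222.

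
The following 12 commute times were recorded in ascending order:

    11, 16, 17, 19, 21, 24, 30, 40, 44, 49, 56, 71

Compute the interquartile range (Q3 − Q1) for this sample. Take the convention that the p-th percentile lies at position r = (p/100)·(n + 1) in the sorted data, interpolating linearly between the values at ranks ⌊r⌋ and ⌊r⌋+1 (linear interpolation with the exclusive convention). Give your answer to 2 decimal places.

n = 12.
P25: r = 3.25; ranks 3–4 are 17, 19; interpolating gives 17.5.
P75: r = 9.75; ranks 9–10 are 44, 49; interpolating gives 47.75.
Difference: 47.75 − 17.5 = 30.25.

30.25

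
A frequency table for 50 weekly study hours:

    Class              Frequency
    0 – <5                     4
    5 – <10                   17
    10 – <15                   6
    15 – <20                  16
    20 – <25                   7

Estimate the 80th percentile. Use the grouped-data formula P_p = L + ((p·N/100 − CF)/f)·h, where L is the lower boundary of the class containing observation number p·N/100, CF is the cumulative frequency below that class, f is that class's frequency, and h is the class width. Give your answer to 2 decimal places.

19.06

N = 50; target position k = 80/100 · 50 = 40.
Cumulative frequencies: 4, 21, 27, 43, 50.
Observation 40 falls in the class 15 – <20.
L = 15, CF = 27, f = 16, h = 5.
P80 = 15 + ((40 − 27)/16)·5 = 15 + 4.0625 = 19.0625.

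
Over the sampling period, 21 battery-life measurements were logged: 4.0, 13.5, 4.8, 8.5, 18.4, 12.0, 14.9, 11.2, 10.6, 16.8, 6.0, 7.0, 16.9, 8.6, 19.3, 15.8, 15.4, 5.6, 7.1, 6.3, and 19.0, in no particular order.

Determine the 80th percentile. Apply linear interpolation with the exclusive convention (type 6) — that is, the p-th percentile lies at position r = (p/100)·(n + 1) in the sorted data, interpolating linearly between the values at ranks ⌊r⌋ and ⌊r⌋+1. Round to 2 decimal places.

16.86

Sorted: 4.0, 4.8, 5.6, 6.0, 6.3, 7.0, 7.1, 8.5, 8.6, 10.6, 11.2, 12.0, 13.5, 14.9, 15.4, 15.8, 16.8, 16.9, 18.4, 19.0, 19.3.
n = 21.
r = (80/100)·(21 + 1) = 17.6.
Rank 17 is 16.8 and rank 18 is 16.9.
Interpolate: 16.8 + 0.6·(16.9 − 16.8) = 16.8 + 0.6·0.1 = 16.86.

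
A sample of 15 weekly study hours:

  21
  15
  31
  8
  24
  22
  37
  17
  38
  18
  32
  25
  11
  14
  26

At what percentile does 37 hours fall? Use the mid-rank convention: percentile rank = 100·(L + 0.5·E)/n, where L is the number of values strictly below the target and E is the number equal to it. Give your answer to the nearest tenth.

90.0

Sorted: 8, 11, 14, 15, 17, 18, 21, 22, 24, 25, 26, 31, 32, 37, 38.
Count below 37: L = 13; count equal: E = 1; n = 15.
Percentile rank = 100·(13 + 0.5·1)/15 = 100·13.5/15 = 90.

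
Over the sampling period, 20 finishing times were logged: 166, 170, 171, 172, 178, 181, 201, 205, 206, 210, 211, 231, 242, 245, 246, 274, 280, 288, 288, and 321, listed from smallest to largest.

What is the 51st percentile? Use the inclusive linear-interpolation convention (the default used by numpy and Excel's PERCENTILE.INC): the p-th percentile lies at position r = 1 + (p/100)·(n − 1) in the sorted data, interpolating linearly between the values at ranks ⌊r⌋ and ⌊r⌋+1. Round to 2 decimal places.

210.69

n = 20.
r = 1 + (51/100)·(20 − 1) = 1 + 9.69 = 10.69.
Rank 10 is 210 and rank 11 is 211.
Interpolate: 210 + 0.69·(211 − 210) = 210 + 0.69·1 = 210.69.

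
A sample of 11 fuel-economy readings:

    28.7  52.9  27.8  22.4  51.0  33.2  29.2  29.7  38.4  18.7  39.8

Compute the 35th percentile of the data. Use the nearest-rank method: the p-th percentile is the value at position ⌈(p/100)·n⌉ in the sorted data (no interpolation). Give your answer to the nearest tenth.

Sorted: 18.7, 22.4, 27.8, 28.7, 29.2, 29.7, 33.2, 38.4, 39.8, 51.0, 52.9.
n = 11.
Position = ⌈35/100 · 11⌉ = ⌈3.85⌉ = 4.
The value at rank 4 is 28.7.

28.7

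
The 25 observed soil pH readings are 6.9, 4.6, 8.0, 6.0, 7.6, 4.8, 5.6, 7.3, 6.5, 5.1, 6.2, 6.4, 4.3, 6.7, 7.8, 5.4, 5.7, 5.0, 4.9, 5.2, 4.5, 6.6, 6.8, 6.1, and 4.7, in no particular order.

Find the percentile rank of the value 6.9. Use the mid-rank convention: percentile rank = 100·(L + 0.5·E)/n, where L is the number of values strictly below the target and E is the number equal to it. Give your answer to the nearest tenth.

82.0

Sorted: 4.3, 4.5, 4.6, 4.7, 4.8, 4.9, 5.0, 5.1, 5.2, 5.4, 5.6, 5.7, 6.0, 6.1, 6.2, 6.4, 6.5, 6.6, 6.7, 6.8, 6.9, 7.3, 7.6, 7.8, 8.0.
Count below 6.9: L = 20; count equal: E = 1; n = 25.
Percentile rank = 100·(20 + 0.5·1)/25 = 100·20.5/25 = 82.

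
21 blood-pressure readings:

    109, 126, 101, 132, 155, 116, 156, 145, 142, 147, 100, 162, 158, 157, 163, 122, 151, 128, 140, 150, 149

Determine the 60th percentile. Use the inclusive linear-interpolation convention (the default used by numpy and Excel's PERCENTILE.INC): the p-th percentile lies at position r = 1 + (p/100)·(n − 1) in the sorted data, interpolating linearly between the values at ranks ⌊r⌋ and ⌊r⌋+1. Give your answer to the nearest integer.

Sorted: 100, 101, 109, 116, 122, 126, 128, 132, 140, 142, 145, 147, 149, 150, 151, 155, 156, 157, 158, 162, 163.
n = 21.
r = 1 + (60/100)·(21 − 1) = 1 + 12 = 13.
r is an integer, so P60 is the value at rank 13: 149.

149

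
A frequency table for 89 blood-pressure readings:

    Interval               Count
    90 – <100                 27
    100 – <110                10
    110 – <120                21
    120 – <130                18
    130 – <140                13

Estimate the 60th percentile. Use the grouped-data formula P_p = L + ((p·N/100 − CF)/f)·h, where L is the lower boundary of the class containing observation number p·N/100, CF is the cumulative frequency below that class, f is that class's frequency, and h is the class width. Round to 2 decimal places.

N = 89; target position k = 60/100 · 89 = 53.4.
Cumulative frequencies: 27, 37, 58, 76, 89.
Observation 53.4 falls in the class 110 – <120.
L = 110, CF = 37, f = 21, h = 10.
P60 = 110 + ((53.4 − 37)/21)·10 = 110 + 7.80952 = 117.81.

117.81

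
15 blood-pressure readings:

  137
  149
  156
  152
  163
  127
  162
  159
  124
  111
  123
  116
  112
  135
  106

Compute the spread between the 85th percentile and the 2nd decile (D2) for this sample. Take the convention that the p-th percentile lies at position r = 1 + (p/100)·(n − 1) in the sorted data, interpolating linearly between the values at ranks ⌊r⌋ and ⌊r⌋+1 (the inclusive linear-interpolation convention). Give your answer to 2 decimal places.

43.50

Sorted: 106, 111, 112, 116, 123, 124, 127, 135, 137, 149, 152, 156, 159, 162, 163.
n = 15.
P20: r = 3.8; ranks 3–4 are 112, 116; interpolating gives 115.2.
P85: r = 12.9; ranks 12–13 are 156, 159; interpolating gives 158.7.
Difference: 158.7 − 115.2 = 43.5.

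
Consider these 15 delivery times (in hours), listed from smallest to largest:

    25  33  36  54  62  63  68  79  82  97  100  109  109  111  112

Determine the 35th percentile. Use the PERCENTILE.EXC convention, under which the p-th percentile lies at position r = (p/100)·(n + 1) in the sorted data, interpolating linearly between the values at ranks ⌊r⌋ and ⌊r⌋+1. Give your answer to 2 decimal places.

n = 15.
r = (35/100)·(15 + 1) = 5.6.
Rank 5 is 62 and rank 6 is 63.
Interpolate: 62 + 0.6·(63 − 62) = 62 + 0.6·1 = 62.6.

62.60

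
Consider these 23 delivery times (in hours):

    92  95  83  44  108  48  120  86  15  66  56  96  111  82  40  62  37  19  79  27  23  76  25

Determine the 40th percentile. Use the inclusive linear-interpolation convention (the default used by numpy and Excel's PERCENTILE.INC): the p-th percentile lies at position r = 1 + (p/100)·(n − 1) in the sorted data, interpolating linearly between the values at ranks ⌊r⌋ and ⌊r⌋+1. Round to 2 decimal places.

Sorted: 15, 19, 23, 25, 27, 37, 40, 44, 48, 56, 62, 66, 76, 79, 82, 83, 86, 92, 95, 96, 108, 111, 120.
n = 23.
r = 1 + (40/100)·(23 − 1) = 1 + 8.8 = 9.8.
Rank 9 is 48 and rank 10 is 56.
Interpolate: 48 + 0.8·(56 − 48) = 48 + 0.8·8 = 54.4.

54.40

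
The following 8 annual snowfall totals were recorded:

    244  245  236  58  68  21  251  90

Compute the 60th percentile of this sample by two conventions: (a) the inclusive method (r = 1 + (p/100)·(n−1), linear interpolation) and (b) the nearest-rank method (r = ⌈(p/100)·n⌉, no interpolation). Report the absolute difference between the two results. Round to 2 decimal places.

1.60

Sorted: 21, 58, 68, 90, 236, 244, 245, 251.
n = 8.
(a) r = 5.2; between ranks 5 (236) and 6 (244): 237.6.
(b) the nearest-rank method: rank 5 → 236.
|237.6 − 236| = 1.6.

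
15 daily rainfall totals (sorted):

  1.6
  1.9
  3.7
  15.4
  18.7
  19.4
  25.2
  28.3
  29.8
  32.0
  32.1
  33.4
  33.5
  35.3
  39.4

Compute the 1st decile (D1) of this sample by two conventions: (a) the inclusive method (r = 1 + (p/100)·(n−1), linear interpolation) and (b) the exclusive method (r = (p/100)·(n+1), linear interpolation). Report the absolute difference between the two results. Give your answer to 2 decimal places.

0.84

n = 15.
(a) r = 2.4; between ranks 2 (1.9) and 3 (3.7): 2.62.
(b) r = 1.6; between ranks 1 (1.6) and 2 (1.9): 1.78.
|2.62 − 1.78| = 0.84.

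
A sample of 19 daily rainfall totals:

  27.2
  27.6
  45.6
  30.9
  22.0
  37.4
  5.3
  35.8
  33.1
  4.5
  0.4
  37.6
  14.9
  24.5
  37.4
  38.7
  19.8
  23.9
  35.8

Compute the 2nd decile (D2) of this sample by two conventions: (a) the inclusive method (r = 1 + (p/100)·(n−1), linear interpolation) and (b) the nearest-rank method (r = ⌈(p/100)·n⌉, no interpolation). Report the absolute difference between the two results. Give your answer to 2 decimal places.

Sorted: 0.4, 4.5, 5.3, 14.9, 19.8, 22.0, 23.9, 24.5, 27.2, 27.6, 30.9, 33.1, 35.8, 35.8, 37.4, 37.4, 37.6, 38.7, 45.6.
n = 19.
(a) r = 4.6; between ranks 4 (14.9) and 5 (19.8): 17.84.
(b) the nearest-rank method: rank 4 → 14.9.
|17.84 − 14.9| = 2.94.

2.94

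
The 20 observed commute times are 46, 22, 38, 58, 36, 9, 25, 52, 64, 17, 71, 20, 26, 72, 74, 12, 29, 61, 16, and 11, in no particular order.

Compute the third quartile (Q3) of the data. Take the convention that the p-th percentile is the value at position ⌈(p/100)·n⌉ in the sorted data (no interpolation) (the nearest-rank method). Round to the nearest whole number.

Sorted: 9, 11, 12, 16, 17, 20, 22, 25, 26, 29, 36, 38, 46, 52, 58, 61, 64, 71, 72, 74.
n = 20.
Position = ⌈75/100 · 20⌉ = ⌈15⌉ = 15.
The value at rank 15 is 58.

58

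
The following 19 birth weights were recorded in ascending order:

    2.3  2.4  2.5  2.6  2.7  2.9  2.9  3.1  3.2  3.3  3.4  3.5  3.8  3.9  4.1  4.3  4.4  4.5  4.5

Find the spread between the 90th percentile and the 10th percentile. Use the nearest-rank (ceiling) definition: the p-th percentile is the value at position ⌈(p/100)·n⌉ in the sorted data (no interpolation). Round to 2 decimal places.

2.10

n = 19.
P10: rank ⌈10/100·19⌉ = 2 → 2.4.
P90: rank ⌈90/100·19⌉ = 18 → 4.5.
Difference: 4.5 − 2.4 = 2.1.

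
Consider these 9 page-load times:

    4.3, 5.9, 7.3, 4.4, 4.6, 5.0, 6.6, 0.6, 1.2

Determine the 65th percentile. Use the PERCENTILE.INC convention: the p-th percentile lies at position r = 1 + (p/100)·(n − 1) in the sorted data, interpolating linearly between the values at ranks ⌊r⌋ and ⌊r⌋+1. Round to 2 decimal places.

Sorted: 0.6, 1.2, 4.3, 4.4, 4.6, 5.0, 5.9, 6.6, 7.3.
n = 9.
r = 1 + (65/100)·(9 − 1) = 1 + 5.2 = 6.2.
Rank 6 is 5.0 and rank 7 is 5.9.
Interpolate: 5.0 + 0.2·(5.9 − 5.0) = 5.0 + 0.2·0.9 = 5.18.

5.18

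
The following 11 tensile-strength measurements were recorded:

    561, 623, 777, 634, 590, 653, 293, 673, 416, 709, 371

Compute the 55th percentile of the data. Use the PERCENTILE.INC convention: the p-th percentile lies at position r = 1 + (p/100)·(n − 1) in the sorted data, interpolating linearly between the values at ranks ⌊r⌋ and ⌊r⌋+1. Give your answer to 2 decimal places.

628.50

Sorted: 293, 371, 416, 561, 590, 623, 634, 653, 673, 709, 777.
n = 11.
r = 1 + (55/100)·(11 − 1) = 1 + 5.5 = 6.5.
Rank 6 is 623 and rank 7 is 634.
Interpolate: 623 + 0.5·(634 − 623) = 623 + 0.5·11 = 628.5.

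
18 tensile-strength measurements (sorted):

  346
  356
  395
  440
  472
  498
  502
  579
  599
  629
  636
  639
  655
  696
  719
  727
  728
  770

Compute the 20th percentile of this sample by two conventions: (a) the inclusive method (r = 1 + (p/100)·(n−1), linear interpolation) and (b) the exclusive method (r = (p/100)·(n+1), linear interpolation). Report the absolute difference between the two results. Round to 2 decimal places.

21.80

n = 18.
(a) r = 4.4; between ranks 4 (440) and 5 (472): 452.8.
(b) r = 3.8; between ranks 3 (395) and 4 (440): 431.
|452.8 − 431| = 21.8.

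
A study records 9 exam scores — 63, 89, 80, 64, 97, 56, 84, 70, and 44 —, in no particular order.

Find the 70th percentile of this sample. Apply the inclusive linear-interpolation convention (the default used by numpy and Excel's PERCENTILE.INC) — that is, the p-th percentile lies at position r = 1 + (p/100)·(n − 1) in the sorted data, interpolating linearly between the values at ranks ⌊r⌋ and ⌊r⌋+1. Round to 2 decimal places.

Sorted: 44, 56, 63, 64, 70, 80, 84, 89, 97.
n = 9.
r = 1 + (70/100)·(9 − 1) = 1 + 5.6 = 6.6.
Rank 6 is 80 and rank 7 is 84.
Interpolate: 80 + 0.6·(84 − 80) = 80 + 0.6·4 = 82.4.

82.40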